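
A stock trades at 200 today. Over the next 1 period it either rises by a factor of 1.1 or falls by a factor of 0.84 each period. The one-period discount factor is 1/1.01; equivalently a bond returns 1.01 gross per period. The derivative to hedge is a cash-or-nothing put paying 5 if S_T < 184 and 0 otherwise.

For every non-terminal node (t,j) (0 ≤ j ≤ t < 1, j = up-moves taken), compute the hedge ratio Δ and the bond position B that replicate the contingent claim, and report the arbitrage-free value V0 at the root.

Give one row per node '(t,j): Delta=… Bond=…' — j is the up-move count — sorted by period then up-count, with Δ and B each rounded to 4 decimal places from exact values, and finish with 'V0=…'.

(0,0): Delta=-0.0962 Bond=20.9444
V0=1.7136

Risk-neutral probability p* = (R−d)/(u−d) = (1.01−0.84)/(1.1−0.84) = 0.6538.
At expiry t=1: V(1,0)=5.0000, V(1,1)=0.0000
  t=0,j=0: stock 200.0000 → up 220.0000 (V=0.0000), down 168.0000 (V=5.0000). Price 1.7136; hedge Δ=-0.0962, bond B=20.9444.
Check: Δ(0,0)·S0 + B(0,0) = 1.7136 = V0.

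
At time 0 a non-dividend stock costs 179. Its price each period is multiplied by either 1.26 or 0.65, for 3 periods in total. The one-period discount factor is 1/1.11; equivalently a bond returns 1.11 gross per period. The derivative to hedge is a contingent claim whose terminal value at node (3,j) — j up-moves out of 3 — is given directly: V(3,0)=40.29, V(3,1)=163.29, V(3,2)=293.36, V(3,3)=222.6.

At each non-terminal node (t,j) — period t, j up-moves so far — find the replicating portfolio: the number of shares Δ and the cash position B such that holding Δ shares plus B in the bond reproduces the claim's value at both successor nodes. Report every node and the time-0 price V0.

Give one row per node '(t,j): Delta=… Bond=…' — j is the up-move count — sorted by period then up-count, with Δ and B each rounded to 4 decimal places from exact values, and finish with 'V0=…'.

(0,0): Delta=0.1147 Bond=156.0134
(1,0): Delta=1.6290 Bond=-3.0051
(1,1): Delta=-0.1400 Bond=230.6248
(2,0): Delta=2.6662 Bond=-81.7798
(2,1): Delta=1.4545 Bond=22.2440
(2,2): Delta=-0.4082 Bond=332.2162
V0=176.5536

Risk-neutral probability p* = (R−d)/(u−d) = (1.11−0.65)/(1.26−0.65) = 0.7541.
Terminal payoffs: V(3,0)=40.2900, V(3,1)=163.2900, V(3,2)=293.3600, V(3,3)=222.6000
(2,0): S=75.6275. Δ = (V_up−V_dn)/(S_up−S_dn) = (163.2900−40.2900)/(95.2907−49.1579) = 2.6662. V = [p*·163.2900 + (1−p*)·40.2900]/1.11 = 119.8595. B = V − Δ·S = -81.7798.
(2,1): S=146.6010. Δ = (V_up−V_dn)/(S_up−S_dn) = (293.3600−163.2900)/(184.7173−95.2906) = 1.4545. V = [p*·293.3600 + (1−p*)·163.2900]/1.11 = 235.4735. B = V − Δ·S = 22.2440.
(2,2): S=284.1804. Δ = (V_up−V_dn)/(S_up−S_dn) = (222.6000−293.3600)/(358.0673−184.7173) = -0.4082. V = [p*·222.6000 + (1−p*)·293.3600]/1.11 = 216.2162. B = V − Δ·S = 332.2162.
(1,0): S=116.3500. Δ = (V_up−V_dn)/(S_up−S_dn) = (235.4735−119.8595)/(146.6010−75.6275) = 1.6290. V = [p*·235.4735 + (1−p*)·119.8595]/1.11 = 186.5260. B = V − Δ·S = -3.0051.
(1,1): S=225.5400. Δ = (V_up−V_dn)/(S_up−S_dn) = (216.2162−235.4735)/(284.1804−146.6010) = -0.1400. V = [p*·216.2162 + (1−p*)·235.4735]/1.11 = 199.0555. B = V − Δ·S = 230.6248.
(0,0): S=179.0000. Δ = (V_up−V_dn)/(S_up−S_dn) = (199.0555−186.5260)/(225.5400−116.3500) = 0.1147. V = [p*·199.0555 + (1−p*)·186.5260]/1.11 = 176.5536. B = V − Δ·S = 156.0134.
Self-financing check: at every node Δ·S+B equals the discounted successor values.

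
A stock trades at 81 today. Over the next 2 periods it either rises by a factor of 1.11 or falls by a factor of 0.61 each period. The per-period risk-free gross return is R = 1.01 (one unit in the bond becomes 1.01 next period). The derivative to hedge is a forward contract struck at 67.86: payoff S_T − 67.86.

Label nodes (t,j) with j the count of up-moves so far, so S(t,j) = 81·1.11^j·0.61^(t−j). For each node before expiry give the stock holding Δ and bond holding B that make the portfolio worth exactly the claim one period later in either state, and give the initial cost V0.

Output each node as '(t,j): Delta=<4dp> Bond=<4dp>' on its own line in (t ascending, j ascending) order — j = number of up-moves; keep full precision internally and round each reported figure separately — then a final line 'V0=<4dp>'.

(0,0): Delta=1.0000 Bond=-66.5229
(1,0): Delta=1.0000 Bond=-67.1881
(1,1): Delta=1.0000 Bond=-67.1881
V0=14.4771

The replicating-portfolio and risk-neutral prices coincide; use p* = (1.01−0.61)/(1.11−0.61) = 0.8000 for the latter.
Terminal values V(2,·): V(2,0)=-37.7199, V(2,1)=-13.0149, V(2,2)=31.9401
  t=1,j=0: stock 49.4100 → up 54.8451 (V=-13.0149), down 30.1401 (V=-37.7199). Price -17.7781; hedge Δ=1.0000, bond B=-67.1881.
  t=1,j=1: stock 89.9100 → up 99.8001 (V=31.9401), down 54.8451 (V=-13.0149). Price 22.7219; hedge Δ=1.0000, bond B=-67.1881.
  t=0,j=0: stock 81.0000 → up 89.9100 (V=22.7219), down 49.4100 (V=-17.7781). Price 14.4771; hedge Δ=1.0000, bond B=-66.5229.
Check: Δ(0,0)·S0 + B(0,0) = 14.4771 = V0.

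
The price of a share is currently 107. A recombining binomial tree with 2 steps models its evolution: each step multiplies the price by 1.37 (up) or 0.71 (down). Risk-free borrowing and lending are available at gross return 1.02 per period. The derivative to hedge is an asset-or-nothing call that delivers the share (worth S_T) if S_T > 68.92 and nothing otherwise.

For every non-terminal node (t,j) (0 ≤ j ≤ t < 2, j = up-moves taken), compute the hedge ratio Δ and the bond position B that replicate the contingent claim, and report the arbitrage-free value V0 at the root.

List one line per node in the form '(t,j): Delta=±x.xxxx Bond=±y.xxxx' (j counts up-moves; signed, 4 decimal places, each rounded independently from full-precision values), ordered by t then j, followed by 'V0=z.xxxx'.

(0,0): Delta=1.3971 Bond=-57.0691
(1,0): Delta=2.0758 Bond=-109.7683
(1,1): Delta=1.0000 Bond=0.0000
V0=92.4203

Under the risk-neutral measure, an up-move has probability p* = (R−d)/(u−d) = 0.4697 and values discount at R = 1.02.
At expiry t=2: V(2,0)=0.0000, V(2,1)=104.0789, V(2,2)=200.8283
Node (1,0) S=75.9700: V=(p*·104.0789+(1−p*)·0.0000)/1.02=47.9270; Δ=(104.0789−0.0000)/(104.0789−53.9387)=2.0758; B=V−Δ·S=-109.7683
Node (1,1) S=146.5900: V=(p*·200.8283+(1−p*)·104.0789)/1.02=146.5900; Δ=(200.8283−104.0789)/(200.8283−104.0789)=1.0000; B=V−Δ·S=0.0000
Node (0,0) S=107.0000: V=(p*·146.5900+(1−p*)·47.9270)/1.02=92.4203; Δ=(146.5900−47.9270)/(146.5900−75.9700)=1.3971; B=V−Δ·S=-57.0691
Check: Δ(0,0)·S0 + B(0,0) = 92.4203 = V0.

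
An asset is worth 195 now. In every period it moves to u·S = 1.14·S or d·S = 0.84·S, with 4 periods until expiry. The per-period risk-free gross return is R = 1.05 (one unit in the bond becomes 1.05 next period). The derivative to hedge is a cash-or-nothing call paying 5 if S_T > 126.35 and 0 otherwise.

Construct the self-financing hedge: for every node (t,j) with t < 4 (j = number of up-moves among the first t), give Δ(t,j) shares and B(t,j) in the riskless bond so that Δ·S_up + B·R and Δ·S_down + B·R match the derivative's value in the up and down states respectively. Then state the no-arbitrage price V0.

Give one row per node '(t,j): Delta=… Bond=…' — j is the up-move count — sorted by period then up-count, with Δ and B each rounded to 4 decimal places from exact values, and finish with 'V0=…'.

Under the risk-neutral measure, an up-move has probability p* = (R−d)/(u−d) = 0.7000 and values discount at R = 1.05.
Terminal payoffs: V(4,0)=0.0000, V(4,1)=5.0000, V(4,2)=5.0000, V(4,3)=5.0000, V(4,4)=5.0000
  t=3,j=0: stock 115.5773 → up 131.7581 (V=5.0000), down 97.0849 (V=0.0000). Price 3.3333; hedge Δ=0.1442, bond B=-13.3333.
  t=3,j=1: stock 156.8549 → up 178.8146 (V=5.0000), down 131.7581 (V=5.0000). Price 4.7619; hedge Δ=0.0000, bond B=4.7619.
  t=3,j=2: stock 212.8745 → up 242.6769 (V=5.0000), down 178.8146 (V=5.0000). Price 4.7619; hedge Δ=0.0000, bond B=4.7619.
  t=3,j=3: stock 288.9011 → up 329.3472 (V=5.0000), down 242.6769 (V=5.0000). Price 4.7619; hedge Δ=0.0000, bond B=4.7619.
  t=2,j=0: stock 137.5920 → up 156.8549 (V=4.7619), down 115.5773 (V=3.3333). Price 4.1270; hedge Δ=0.0346, bond B=-0.6349.
  t=2,j=1: stock 186.7320 → up 212.8745 (V=4.7619), down 156.8549 (V=4.7619). Price 4.5351; hedge Δ=0.0000, bond B=4.5351.
  t=2,j=2: stock 253.4220 → up 288.9011 (V=4.7619), down 212.8745 (V=4.7619). Price 4.5351; hedge Δ=0.0000, bond B=4.5351.
  t=1,j=0: stock 163.8000 → up 186.7320 (V=4.5351), down 137.5920 (V=4.1270). Price 4.2026; hedge Δ=0.0083, bond B=2.8420.
  t=1,j=1: stock 222.3000 → up 253.4220 (V=4.5351), down 186.7320 (V=4.5351). Price 4.3192; hedge Δ=0.0000, bond B=4.3192.
  t=0,j=0: stock 195.0000 → up 222.3000 (V=4.3192), down 163.8000 (V=4.2026). Price 4.0802; hedge Δ=0.0020, bond B=3.6915.
Self-financing check: at every node Δ·S+B equals the discounted successor values.

(0,0): Delta=0.0020 Bond=3.6915
(1,0): Delta=0.0083 Bond=2.8420
(1,1): Delta=0.0000 Bond=4.3192
(2,0): Delta=0.0346 Bond=-0.6349
(2,1): Delta=0.0000 Bond=4.5351
(2,2): Delta=0.0000 Bond=4.5351
(3,0): Delta=0.1442 Bond=-13.3333
(3,1): Delta=0.0000 Bond=4.7619
(3,2): Delta=0.0000 Bond=4.7619
(3,3): Delta=0.0000 Bond=4.7619
V0=4.0802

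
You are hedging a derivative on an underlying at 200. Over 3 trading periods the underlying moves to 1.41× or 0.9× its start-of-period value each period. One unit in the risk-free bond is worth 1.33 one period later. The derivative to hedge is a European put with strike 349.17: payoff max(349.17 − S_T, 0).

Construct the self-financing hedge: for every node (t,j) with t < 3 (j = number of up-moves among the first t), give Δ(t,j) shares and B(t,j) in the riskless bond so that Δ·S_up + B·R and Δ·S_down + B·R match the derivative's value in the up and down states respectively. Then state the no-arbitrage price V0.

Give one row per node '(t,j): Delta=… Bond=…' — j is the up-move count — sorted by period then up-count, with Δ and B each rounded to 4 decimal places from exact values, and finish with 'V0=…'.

(0,0): Delta=-0.1883 Bond=41.1863
(1,0): Delta=-0.9400 Bond=190.0861
(1,1): Delta=-0.0990 Bond=29.6042
(2,0): Delta=-1.0000 Bond=262.5338
(2,1): Delta=-0.9329 Bond=251.0062
(2,2): Delta=0.0000 Bond=0.0000
V0=3.5281

Under the risk-neutral measure, an up-move has probability p* = (R−d)/(u−d) = 0.8431 and values discount at R = 1.33.
At expiry t=3: V(3,0)=203.3700, V(3,1)=120.7500, V(3,2)=0.0000, V(3,3)=0.0000
(2,0): S=162.0000. Δ = (V_up−V_dn)/(S_up−S_dn) = (120.7500−203.3700)/(228.4200−145.8000) = -1.0000. V = [p*·120.7500 + (1−p*)·203.3700]/1.33 = 100.5338. B = V − Δ·S = 262.5338.
(2,1): S=253.8000. Δ = (V_up−V_dn)/(S_up−S_dn) = (0.0000−120.7500)/(357.8580−228.4200) = -0.9329. V = [p*·0.0000 + (1−p*)·120.7500]/1.33 = 14.2415. B = V − Δ·S = 251.0062.
(2,2): S=397.6200. Δ = (V_up−V_dn)/(S_up−S_dn) = (0.0000−0.0000)/(560.6442−357.8580) = 0.0000. V = [p*·0.0000 + (1−p*)·0.0000]/1.33 = 0.0000. B = V − Δ·S = 0.0000.
(1,0): S=180.0000. Δ = (V_up−V_dn)/(S_up−S_dn) = (14.2415−100.5338)/(253.8000−162.0000) = -0.9400. V = [p*·14.2415 + (1−p*)·100.5338]/1.33 = 20.8854. B = V − Δ·S = 190.0861.
(1,1): S=282.0000. Δ = (V_up−V_dn)/(S_up−S_dn) = (0.0000−14.2415)/(397.6200−253.8000) = -0.0990. V = [p*·0.0000 + (1−p*)·14.2415]/1.33 = 1.6797. B = V − Δ·S = 29.6042.
(0,0): S=200.0000. Δ = (V_up−V_dn)/(S_up−S_dn) = (1.6797−20.8854)/(282.0000−180.0000) = -0.1883. V = [p*·1.6797 + (1−p*)·20.8854]/1.33 = 3.5281. B = V − Δ·S = 41.1863.
Self-financing check: at every node Δ·S+B equals the discounted successor values.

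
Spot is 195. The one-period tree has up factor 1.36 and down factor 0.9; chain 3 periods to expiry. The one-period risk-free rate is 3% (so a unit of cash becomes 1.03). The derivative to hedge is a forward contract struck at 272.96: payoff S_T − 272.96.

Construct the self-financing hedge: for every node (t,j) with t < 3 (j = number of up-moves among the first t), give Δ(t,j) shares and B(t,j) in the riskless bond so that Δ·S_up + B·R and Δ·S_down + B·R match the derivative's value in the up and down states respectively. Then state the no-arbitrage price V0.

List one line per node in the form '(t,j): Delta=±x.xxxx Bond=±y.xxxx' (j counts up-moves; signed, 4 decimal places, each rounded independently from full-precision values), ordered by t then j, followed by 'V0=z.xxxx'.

(0,0): Delta=1.0000 Bond=-249.7971
(1,0): Delta=1.0000 Bond=-257.2910
(1,1): Delta=1.0000 Bond=-257.2910
(2,0): Delta=1.0000 Bond=-265.0097
(2,1): Delta=1.0000 Bond=-265.0097
(2,2): Delta=1.0000 Bond=-265.0097
V0=-54.7971

The replicating-portfolio and risk-neutral prices coincide; use p* = (1.03−0.9)/(1.36−0.9) = 0.2826 for the latter.
At expiry t=3: V(3,0)=-130.8050, V(3,1)=-58.1480, V(3,2)=51.6448, V(3,3)=217.5539
(2,0): S=157.9500. Δ = (V_up−V_dn)/(S_up−S_dn) = (-58.1480−-130.8050)/(214.8120−142.1550) = 1.0000. V = [p*·-58.1480 + (1−p*)·-130.8050]/1.03 = -107.0597. B = V − Δ·S = -265.0097.
(2,1): S=238.6800. Δ = (V_up−V_dn)/(S_up−S_dn) = (51.6448−-58.1480)/(324.6048−214.8120) = 1.0000. V = [p*·51.6448 + (1−p*)·-58.1480]/1.03 = -26.3297. B = V − Δ·S = -265.0097.
(2,2): S=360.6720. Δ = (V_up−V_dn)/(S_up−S_dn) = (217.5539−51.6448)/(490.5139−324.6048) = 1.0000. V = [p*·217.5539 + (1−p*)·51.6448]/1.03 = 95.6623. B = V − Δ·S = -265.0097.
(1,0): S=175.5000. Δ = (V_up−V_dn)/(S_up−S_dn) = (-26.3297−-107.0597)/(238.6800−157.9500) = 1.0000. V = [p*·-26.3297 + (1−p*)·-107.0597]/1.03 = -81.7910. B = V − Δ·S = -257.2910.
(1,1): S=265.2000. Δ = (V_up−V_dn)/(S_up−S_dn) = (95.6623−-26.3297)/(360.6720−238.6800) = 1.0000. V = [p*·95.6623 + (1−p*)·-26.3297]/1.03 = 7.9090. B = V − Δ·S = -257.2910.
(0,0): S=195.0000. Δ = (V_up−V_dn)/(S_up−S_dn) = (7.9090−-81.7910)/(265.2000−175.5000) = 1.0000. V = [p*·7.9090 + (1−p*)·-81.7910]/1.03 = -54.7971. B = V − Δ·S = -249.7971.
Each (Δ,B) replicates both successor values, so the strategy is self-financing and V0 is arbitrage-free.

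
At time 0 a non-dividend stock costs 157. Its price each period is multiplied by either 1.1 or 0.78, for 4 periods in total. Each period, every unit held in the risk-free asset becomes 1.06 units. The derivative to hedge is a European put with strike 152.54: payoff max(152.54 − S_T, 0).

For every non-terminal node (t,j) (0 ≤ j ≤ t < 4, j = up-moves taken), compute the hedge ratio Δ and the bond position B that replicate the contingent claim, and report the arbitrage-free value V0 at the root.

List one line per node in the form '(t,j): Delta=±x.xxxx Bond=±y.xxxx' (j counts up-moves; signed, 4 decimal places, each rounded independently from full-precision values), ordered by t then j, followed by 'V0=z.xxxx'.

(0,0): Delta=-0.2012 Bond=34.0869
(1,0): Delta=-0.8182 Bond=111.6947
(1,1): Delta=-0.1387 Bond=25.3375
(2,0): Delta=-1.0000 Bond=135.7601
(2,1): Delta=-0.7998 Bond=115.9158
(2,2): Delta=-0.0717 Bond=14.1351
(3,0): Delta=-1.0000 Bond=143.9057
(3,1): Delta=-1.0000 Bond=143.9057
(3,2): Delta=-0.7795 Bond=119.8658
(3,3): Delta=0.0000 Bond=0.0000
V0=2.5019

The replicating-portfolio and risk-neutral prices coincide; use p* = (1.06−0.78)/(1.1−0.78) = 0.8750 for the latter.
Terminal payoffs: V(4,0)=94.4264, V(4,1)=70.5849, V(4,2)=36.9623, V(4,3)=0.0000, V(4,4)=0.0000
Node (3,0) S=74.5047: V=(p*·70.5849+(1−p*)·94.4264)/1.06=69.4010; Δ=(70.5849−94.4264)/(81.9551−58.1136)=-1.0000; B=V−Δ·S=143.9057
Node (3,1) S=105.0707: V=(p*·36.9623+(1−p*)·70.5849)/1.06=38.8350; Δ=(36.9623−70.5849)/(115.5777−81.9551)=-1.0000; B=V−Δ·S=143.9057
Node (3,2) S=148.1766: V=(p*·0.0000+(1−p*)·36.9623)/1.06=4.3588; Δ=(0.0000−36.9623)/(162.9943−115.5777)=-0.7795; B=V−Δ·S=119.8658
Node (3,3) S=208.9670: V=(p*·0.0000+(1−p*)·0.0000)/1.06=0.0000; Δ=(0.0000−0.0000)/(229.8637−162.9943)=0.0000; B=V−Δ·S=0.0000
Node (2,0) S=95.5188: V=(p*·38.8350+(1−p*)·69.4010)/1.06=40.2413; Δ=(38.8350−69.4010)/(105.0707−74.5047)=-1.0000; B=V−Δ·S=135.7601
Node (2,1) S=134.7060: V=(p*·4.3588+(1−p*)·38.8350)/1.06=8.1776; Δ=(4.3588−38.8350)/(148.1766−105.0707)=-0.7998; B=V−Δ·S=115.9158
Node (2,2) S=189.9700: V=(p*·0.0000+(1−p*)·4.3588)/1.06=0.5140; Δ=(0.0000−4.3588)/(208.9670−148.1766)=-0.0717; B=V−Δ·S=14.1351
Node (1,0) S=122.4600: V=(p*·8.1776+(1−p*)·40.2413)/1.06=11.4958; Δ=(8.1776−40.2413)/(134.7060−95.5188)=-0.8182; B=V−Δ·S=111.6947
Node (1,1) S=172.7000: V=(p*·0.5140+(1−p*)·8.1776)/1.06=1.3886; Δ=(0.5140−8.1776)/(189.9700−134.7060)=-0.1387; B=V−Δ·S=25.3375
Node (0,0) S=157.0000: V=(p*·1.3886+(1−p*)·11.4958)/1.06=2.5019; Δ=(1.3886−11.4958)/(172.7000−122.4600)=-0.2012; B=V−Δ·S=34.0869
Each (Δ,B) replicates both successor values, so the strategy is self-financing and V0 is arbitrage-free.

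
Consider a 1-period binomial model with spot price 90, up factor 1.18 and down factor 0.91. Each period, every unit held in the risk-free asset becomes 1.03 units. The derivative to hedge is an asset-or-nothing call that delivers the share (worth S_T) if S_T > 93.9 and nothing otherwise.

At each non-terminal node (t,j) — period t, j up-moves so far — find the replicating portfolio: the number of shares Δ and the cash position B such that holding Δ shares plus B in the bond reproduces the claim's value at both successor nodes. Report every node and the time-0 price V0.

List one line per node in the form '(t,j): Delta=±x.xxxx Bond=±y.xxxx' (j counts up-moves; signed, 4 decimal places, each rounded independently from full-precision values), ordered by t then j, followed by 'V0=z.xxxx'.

(0,0): Delta=4.3704 Bond=-347.5081
V0=45.8252

The replicating-portfolio and risk-neutral prices coincide; use p* = (1.03−0.91)/(1.18−0.91) = 0.4444 for the latter.
Payoff layer (t=1): V(1,0)=0.0000, V(1,1)=106.2000
(0,0): S=90.0000. Δ = (V_up−V_dn)/(S_up−S_dn) = (106.2000−0.0000)/(106.2000−81.9000) = 4.3704. V = [p*·106.2000 + (1−p*)·0.0000]/1.03 = 45.8252. B = V − Δ·S = -347.5081.
Self-financing check: at every node Δ·S+B equals the discounted successor values.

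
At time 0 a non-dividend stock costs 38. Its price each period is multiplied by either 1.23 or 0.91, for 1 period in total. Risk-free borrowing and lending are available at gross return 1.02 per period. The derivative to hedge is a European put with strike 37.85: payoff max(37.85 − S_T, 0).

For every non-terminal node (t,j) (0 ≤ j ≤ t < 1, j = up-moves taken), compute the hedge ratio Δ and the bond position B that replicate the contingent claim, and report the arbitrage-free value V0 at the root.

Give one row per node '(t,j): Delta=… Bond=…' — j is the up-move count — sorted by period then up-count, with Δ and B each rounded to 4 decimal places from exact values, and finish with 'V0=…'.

(0,0): Delta=-0.2689 Bond=12.3226
V0=2.1039

Under the risk-neutral measure, an up-move has probability p* = (R−d)/(u−d) = 0.3438 and values discount at R = 1.02.
Terminal values V(1,·): V(1,0)=3.2700, V(1,1)=0.0000
Node (0,0) S=38.0000: V=(p*·0.0000+(1−p*)·3.2700)/1.02=2.1039; Δ=(0.0000−3.2700)/(46.7400−34.5800)=-0.2689; B=V−Δ·S=12.3226
Root portfolio cost Δ·38+B reproduces V0=2.1039.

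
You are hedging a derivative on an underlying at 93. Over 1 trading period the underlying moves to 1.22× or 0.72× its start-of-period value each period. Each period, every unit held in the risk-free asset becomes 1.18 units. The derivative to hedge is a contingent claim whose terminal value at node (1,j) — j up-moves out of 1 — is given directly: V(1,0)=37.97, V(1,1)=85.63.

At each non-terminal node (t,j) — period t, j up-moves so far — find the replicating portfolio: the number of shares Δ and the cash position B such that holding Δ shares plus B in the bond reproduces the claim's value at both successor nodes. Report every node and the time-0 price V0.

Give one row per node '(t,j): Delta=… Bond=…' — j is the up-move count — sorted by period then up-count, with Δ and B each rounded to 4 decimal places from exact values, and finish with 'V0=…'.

Risk-neutral probability p* = (R−d)/(u−d) = (1.18−0.72)/(1.22−0.72) = 0.9200.
Terminal payoffs: V(1,0)=37.9700, V(1,1)=85.6300
(0,0): S=93.0000. Δ = (V_up−V_dn)/(S_up−S_dn) = (85.6300−37.9700)/(113.4600−66.9600) = 1.0249. V = [p*·85.6300 + (1−p*)·37.9700]/1.18 = 69.3366. B = V − Δ·S = -25.9834.
Each (Δ,B) replicates both successor values, so the strategy is self-financing and V0 is arbitrage-free.

(0,0): Delta=1.0249 Bond=-25.9834
V0=69.3366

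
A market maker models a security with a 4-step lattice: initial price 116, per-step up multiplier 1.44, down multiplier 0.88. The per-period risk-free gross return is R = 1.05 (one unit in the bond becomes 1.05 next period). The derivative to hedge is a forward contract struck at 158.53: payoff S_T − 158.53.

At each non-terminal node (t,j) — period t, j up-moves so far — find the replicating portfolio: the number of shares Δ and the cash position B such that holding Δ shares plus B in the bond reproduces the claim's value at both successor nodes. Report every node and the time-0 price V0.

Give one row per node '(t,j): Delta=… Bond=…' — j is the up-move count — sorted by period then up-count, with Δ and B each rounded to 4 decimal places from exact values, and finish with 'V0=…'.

Under the risk-neutral measure, an up-move has probability p* = (R−d)/(u−d) = 0.3036 and values discount at R = 1.05.
Terminal payoffs: V(4,0)=-88.9653, V(4,1)=-44.6969, V(4,2)=27.7423, V(4,3)=146.2792, V(4,4)=340.2488
  t=3,j=0: stock 79.0508 → up 113.8331 (V=-44.6969), down 69.5647 (V=-88.9653). Price -71.9302; hedge Δ=1.0000, bond B=-150.9810.
  t=3,j=1: stock 129.3558 → up 186.2723 (V=27.7423), down 113.8331 (V=-44.6969). Price -21.6252; hedge Δ=1.0000, bond B=-150.9810.
  t=3,j=2: stock 211.6731 → up 304.8092 (V=146.2792), down 186.2723 (V=27.7423). Price 60.6921; hedge Δ=1.0000, bond B=-150.9810.
  t=3,j=3: stock 346.3741 → up 498.7788 (V=340.2488), down 304.8092 (V=146.2792). Price 195.3932; hedge Δ=1.0000, bond B=-150.9810.
  t=2,j=0: stock 89.8304 → up 129.3558 (V=-21.6252), down 79.0508 (V=-71.9302). Price -53.9610; hedge Δ=1.0000, bond B=-143.7914.
  t=2,j=1: stock 146.9952 → up 211.6731 (V=60.6921), down 129.3558 (V=-21.6252). Price 3.2038; hedge Δ=1.0000, bond B=-143.7914.
  t=2,j=2: stock 240.5376 → up 346.3741 (V=195.3932), down 211.6731 (V=60.6921). Price 96.7462; hedge Δ=1.0000, bond B=-143.7914.
  t=1,j=0: stock 102.0800 → up 146.9952 (V=3.2038), down 89.8304 (V=-53.9610). Price -34.8642; hedge Δ=1.0000, bond B=-136.9442.
  t=1,j=1: stock 167.0400 → up 240.5376 (V=96.7462), down 146.9952 (V=3.2038). Price 30.0958; hedge Δ=1.0000, bond B=-136.9442.
  t=0,j=0: stock 116.0000 → up 167.0400 (V=30.0958), down 102.0800 (V=-34.8642). Price -14.4230; hedge Δ=1.0000, bond B=-130.4230.
The time-0 hedge costs -14.4230, which is the no-arbitrage price.

(0,0): Delta=1.0000 Bond=-130.4230
(1,0): Delta=1.0000 Bond=-136.9442
(1,1): Delta=1.0000 Bond=-136.9442
(2,0): Delta=1.0000 Bond=-143.7914
(2,1): Delta=1.0000 Bond=-143.7914
(2,2): Delta=1.0000 Bond=-143.7914
(3,0): Delta=1.0000 Bond=-150.9810
(3,1): Delta=1.0000 Bond=-150.9810
(3,2): Delta=1.0000 Bond=-150.9810
(3,3): Delta=1.0000 Bond=-150.9810
V0=-14.4230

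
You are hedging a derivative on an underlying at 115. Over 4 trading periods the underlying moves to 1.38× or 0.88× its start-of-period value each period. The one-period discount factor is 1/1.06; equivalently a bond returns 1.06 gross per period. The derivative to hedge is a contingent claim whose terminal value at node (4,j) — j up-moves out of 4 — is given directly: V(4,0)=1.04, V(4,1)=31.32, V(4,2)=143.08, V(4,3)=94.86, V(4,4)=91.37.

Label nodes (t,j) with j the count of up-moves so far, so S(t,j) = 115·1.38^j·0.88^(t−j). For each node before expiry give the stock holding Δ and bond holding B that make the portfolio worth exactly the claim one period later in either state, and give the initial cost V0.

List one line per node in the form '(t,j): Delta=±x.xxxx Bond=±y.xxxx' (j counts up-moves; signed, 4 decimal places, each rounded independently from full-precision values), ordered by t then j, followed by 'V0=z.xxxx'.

Risk-neutral probability p* = (R−d)/(u−d) = (1.06−0.88)/(1.38−0.88) = 0.3600.
Terminal values V(4,·): V(4,0)=1.0400, V(4,1)=31.3200, V(4,2)=143.0800, V(4,3)=94.8600, V(4,4)=91.3700
Node (3,0) S=78.3693: V=(p*·31.3200+(1−p*)·1.0400)/1.06=11.2649; Δ=(31.3200−1.0400)/(108.1496−68.9650)=0.7728; B=V−Δ·S=-49.2951
Node (3,1) S=122.8973: V=(p*·143.0800+(1−p*)·31.3200)/1.06=67.5034; Δ=(143.0800−31.3200)/(169.5982−108.1496)=1.8188; B=V−Δ·S=-156.0166
Node (3,2) S=192.7253: V=(p*·94.8600+(1−p*)·143.0800)/1.06=118.6045; Δ=(94.8600−143.0800)/(265.9609−169.5982)=-0.5004; B=V−Δ·S=215.0445
Node (3,3) S=302.2283: V=(p*·91.3700+(1−p*)·94.8600)/1.06=88.3053; Δ=(91.3700−94.8600)/(417.0750−265.9609)=-0.0231; B=V−Δ·S=95.2853
Node (2,0) S=89.0560: V=(p*·67.5034+(1−p*)·11.2649)/1.06=29.7271; Δ=(67.5034−11.2649)/(122.8973−78.3693)=1.2630; B=V−Δ·S=-82.7498
Node (2,1) S=139.6560: V=(p*·118.6045+(1−p*)·67.5034)/1.06=81.0376; Δ=(118.6045−67.5034)/(192.7253−122.8973)=0.7318; B=V−Δ·S=-21.1647
Node (2,2) S=219.0060: V=(p*·88.3053+(1−p*)·118.6045)/1.06=101.6008; Δ=(88.3053−118.6045)/(302.2283−192.7253)=-0.2767; B=V−Δ·S=162.1992
Node (1,0) S=101.2000: V=(p*·81.0376+(1−p*)·29.7271)/1.06=45.4706; Δ=(81.0376−29.7271)/(139.6560−89.0560)=1.0140; B=V−Δ·S=-57.1502
Node (1,1) S=158.7000: V=(p*·101.6008+(1−p*)·81.0376)/1.06=83.4342; Δ=(101.6008−81.0376)/(219.0060−139.6560)=0.2591; B=V−Δ·S=42.3078
Node (0,0) S=115.0000: V=(p*·83.4342+(1−p*)·45.4706)/1.06=55.7901; Δ=(83.4342−45.4706)/(158.7000−101.2000)=0.6602; B=V−Δ·S=-20.1371
The time-0 hedge costs 55.7901, which is the no-arbitrage price.

(0,0): Delta=0.6602 Bond=-20.1371
(1,0): Delta=1.0140 Bond=-57.1502
(1,1): Delta=0.2591 Bond=42.3078
(2,0): Delta=1.2630 Bond=-82.7498
(2,1): Delta=0.7318 Bond=-21.1647
(2,2): Delta=-0.2767 Bond=162.1992
(3,0): Delta=0.7728 Bond=-49.2951
(3,1): Delta=1.8188 Bond=-156.0166
(3,2): Delta=-0.5004 Bond=215.0445
(3,3): Delta=-0.0231 Bond=95.2853
V0=55.7901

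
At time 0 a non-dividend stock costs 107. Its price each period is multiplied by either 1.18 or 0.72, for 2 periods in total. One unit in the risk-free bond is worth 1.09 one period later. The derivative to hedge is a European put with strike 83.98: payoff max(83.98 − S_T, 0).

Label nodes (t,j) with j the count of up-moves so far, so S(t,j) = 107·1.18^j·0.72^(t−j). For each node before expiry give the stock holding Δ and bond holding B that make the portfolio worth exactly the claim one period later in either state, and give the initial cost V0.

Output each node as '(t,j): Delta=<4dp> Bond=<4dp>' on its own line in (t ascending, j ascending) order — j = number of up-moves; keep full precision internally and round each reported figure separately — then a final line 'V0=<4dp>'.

(0,0): Delta=-0.1040 Bond=12.0440
(1,0): Delta=-0.8045 Bond=67.0986
(1,1): Delta=0.0000 Bond=0.0000
V0=0.9186

No-arbitrage ⇒ martingale measure with p* = (R−d)/(u−d) = 0.8043.
Terminal values V(2,·): V(2,0)=28.5112, V(2,1)=0.0000, V(2,2)=0.0000
  t=1,j=0: stock 77.0400 → up 90.9072 (V=0.0000), down 55.4688 (V=28.5112). Price 5.1177; hedge Δ=-0.8045, bond B=67.0986.
  t=1,j=1: stock 126.2600 → up 148.9868 (V=0.0000), down 90.9072 (V=0.0000). Price 0.0000; hedge Δ=0.0000, bond B=0.0000.
  t=0,j=0: stock 107.0000 → up 126.2600 (V=0.0000), down 77.0400 (V=5.1177). Price 0.9186; hedge Δ=-0.1040, bond B=12.0440.
Root portfolio cost Δ·107+B reproduces V0=0.9186.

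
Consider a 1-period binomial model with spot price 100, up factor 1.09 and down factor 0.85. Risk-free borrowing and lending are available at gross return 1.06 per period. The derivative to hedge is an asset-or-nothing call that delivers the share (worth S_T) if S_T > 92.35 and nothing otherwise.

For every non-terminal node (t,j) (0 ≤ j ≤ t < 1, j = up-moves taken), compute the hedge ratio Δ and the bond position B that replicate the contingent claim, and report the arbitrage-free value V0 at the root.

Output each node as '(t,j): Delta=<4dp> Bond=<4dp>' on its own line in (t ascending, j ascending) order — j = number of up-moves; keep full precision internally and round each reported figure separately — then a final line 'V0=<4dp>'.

(0,0): Delta=4.5417 Bond=-364.1903
V0=89.9764

Since d<R<u, set p* = (R−d)/(u−d) = 0.8750; price each node as the discounted p*-expectation of its children.
Terminal values V(1,·): V(1,0)=0.0000, V(1,1)=109.0000
(0,0): S=100.0000. Δ = (V_up−V_dn)/(S_up−S_dn) = (109.0000−0.0000)/(109.0000−85.0000) = 4.5417. V = [p*·109.0000 + (1−p*)·0.0000]/1.06 = 89.9764. B = V − Δ·S = -364.1903.
Self-financing check: at every node Δ·S+B equals the discounted successor values.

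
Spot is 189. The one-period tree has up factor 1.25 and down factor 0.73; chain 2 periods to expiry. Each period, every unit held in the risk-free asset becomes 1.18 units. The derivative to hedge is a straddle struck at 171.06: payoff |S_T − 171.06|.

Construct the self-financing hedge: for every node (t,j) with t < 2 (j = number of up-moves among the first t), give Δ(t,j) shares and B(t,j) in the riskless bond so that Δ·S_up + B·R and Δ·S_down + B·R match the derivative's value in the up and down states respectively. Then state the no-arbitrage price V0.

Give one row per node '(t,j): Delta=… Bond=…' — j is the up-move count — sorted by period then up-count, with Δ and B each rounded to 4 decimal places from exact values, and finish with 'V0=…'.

Under the risk-neutral measure, an up-move has probability p* = (R−d)/(u−d) = 0.8654 and values discount at R = 1.18.
Payoff layer (t=2): V(2,0)=70.3419, V(2,1)=1.4025, V(2,2)=124.2525
Node (1,0) S=137.9700: V=(p*·1.4025+(1−p*)·70.3419)/1.18=9.0532; Δ=(1.4025−70.3419)/(172.4625−100.7181)=-0.9609; B=V−Δ·S=141.6290
Node (1,1) S=236.2500: V=(p*·124.2525+(1−p*)·1.4025)/1.18=91.2839; Δ=(124.2525−1.4025)/(295.3125−172.4625)=1.0000; B=V−Δ·S=-144.9661
Node (0,0) S=189.0000: V=(p*·91.2839+(1−p*)·9.0532)/1.18=67.9783; Δ=(91.2839−9.0532)/(236.2500−137.9700)=0.8367; B=V−Δ·S=-90.1576
Root portfolio cost Δ·189+B reproduces V0=67.9783.

(0,0): Delta=0.8367 Bond=-90.1576
(1,0): Delta=-0.9609 Bond=141.6290
(1,1): Delta=1.0000 Bond=-144.9661
V0=67.9783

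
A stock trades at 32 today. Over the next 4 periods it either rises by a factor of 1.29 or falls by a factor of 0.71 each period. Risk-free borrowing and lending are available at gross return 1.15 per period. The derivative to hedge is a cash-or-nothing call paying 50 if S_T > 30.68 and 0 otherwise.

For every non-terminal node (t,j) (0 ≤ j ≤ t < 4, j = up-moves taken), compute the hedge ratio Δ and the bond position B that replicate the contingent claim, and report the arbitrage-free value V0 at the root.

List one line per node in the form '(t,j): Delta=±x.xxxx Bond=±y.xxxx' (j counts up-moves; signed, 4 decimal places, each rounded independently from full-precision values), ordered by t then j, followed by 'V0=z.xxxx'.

Risk-neutral probability p* = (R−d)/(u−d) = (1.15−0.71)/(1.29−0.71) = 0.7586.
Terminal values V(4,·): V(4,0)=0.0000, V(4,1)=0.0000, V(4,2)=0.0000, V(4,3)=50.0000, V(4,4)=50.0000
  t=3,j=0: stock 11.4532 → up 14.7746 (V=0.0000), down 8.1317 (V=0.0000). Price 0.0000; hedge Δ=0.0000, bond B=0.0000.
  t=3,j=1: stock 20.8092 → up 26.8439 (V=0.0000), down 14.7746 (V=0.0000). Price 0.0000; hedge Δ=0.0000, bond B=0.0000.
  t=3,j=2: stock 37.8084 → up 48.7728 (V=50.0000), down 26.8439 (V=0.0000). Price 32.9835; hedge Δ=2.2801, bond B=-53.2234.
  t=3,j=3: stock 68.6940 → up 88.6153 (V=50.0000), down 48.7728 (V=50.0000). Price 43.4783; hedge Δ=0.0000, bond B=43.4783.
  t=2,j=0: stock 16.1312 → up 20.8092 (V=0.0000), down 11.4532 (V=0.0000). Price 0.0000; hedge Δ=0.0000, bond B=0.0000.
  t=2,j=1: stock 29.3088 → up 37.8084 (V=32.9835), down 20.8092 (V=0.0000). Price 21.7582; hedge Δ=1.9403, bond B=-35.1099.
  t=2,j=2: stock 53.2512 → up 68.6940 (V=43.4783), down 37.8084 (V=32.9835). Price 35.6044; hedge Δ=0.3398, bond B=17.5100.
  t=1,j=0: stock 22.7200 → up 29.3088 (V=21.7582), down 16.1312 (V=0.0000). Price 14.3533; hedge Δ=1.6512, bond B=-23.1609.
  t=1,j=1: stock 41.2800 → up 53.2512 (V=35.6044), down 29.3088 (V=21.7582). Price 28.0541; hedge Δ=0.5783, bond B=4.1814.
  t=0,j=0: stock 32.0000 → up 41.2800 (V=28.0541), down 22.7200 (V=14.3533). Price 21.5191; hedge Δ=0.7382, bond B=-2.1030.
Root portfolio cost Δ·32+B reproduces V0=21.5191.

(0,0): Delta=0.7382 Bond=-2.1030
(1,0): Delta=1.6512 Bond=-23.1609
(1,1): Delta=0.5783 Bond=4.1814
(2,0): Delta=0.0000 Bond=0.0000
(2,1): Delta=1.9403 Bond=-35.1099
(2,2): Delta=0.3398 Bond=17.5100
(3,0): Delta=0.0000 Bond=0.0000
(3,1): Delta=0.0000 Bond=0.0000
(3,2): Delta=2.2801 Bond=-53.2234
(3,3): Delta=0.0000 Bond=43.4783
V0=21.5191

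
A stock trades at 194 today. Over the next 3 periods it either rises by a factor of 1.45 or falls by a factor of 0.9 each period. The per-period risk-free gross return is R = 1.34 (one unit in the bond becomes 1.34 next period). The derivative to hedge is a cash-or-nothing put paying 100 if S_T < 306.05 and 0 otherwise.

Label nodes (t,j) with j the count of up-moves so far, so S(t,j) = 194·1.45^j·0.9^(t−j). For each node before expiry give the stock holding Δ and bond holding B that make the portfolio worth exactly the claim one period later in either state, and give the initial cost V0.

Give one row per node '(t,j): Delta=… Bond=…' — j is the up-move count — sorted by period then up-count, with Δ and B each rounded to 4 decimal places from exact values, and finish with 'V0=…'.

Risk-neutral probability p* = (R−d)/(u−d) = (1.34−0.9)/(1.45−0.9) = 0.8000.
Payoff layer (t=3): V(3,0)=100.0000, V(3,1)=100.0000, V(3,2)=0.0000, V(3,3)=0.0000
  t=2,j=0: stock 157.1400 → up 227.8530 (V=100.0000), down 141.4260 (V=100.0000). Price 74.6269; hedge Δ=0.0000, bond B=74.6269.
  t=2,j=1: stock 253.1700 → up 367.0965 (V=0.0000), down 227.8530 (V=100.0000). Price 14.9254; hedge Δ=-0.7182, bond B=196.7436.
  t=2,j=2: stock 407.8850 → up 591.4332 (V=0.0000), down 367.0965 (V=0.0000). Price 0.0000; hedge Δ=0.0000, bond B=0.0000.
  t=1,j=0: stock 174.6000 → up 253.1700 (V=14.9254), down 157.1400 (V=74.6269). Price 20.0490; hedge Δ=-0.6217, bond B=128.5972.
  t=1,j=1: stock 281.3000 → up 407.8850 (V=0.0000), down 253.1700 (V=14.9254). Price 2.2277; hedge Δ=-0.0965, bond B=29.3647.
  t=0,j=0: stock 194.0000 → up 281.3000 (V=2.2277), down 174.6000 (V=20.0490). Price 4.3223; hedge Δ=-0.1670, bond B=36.7248.
The time-0 hedge costs 4.3223, which is the no-arbitrage price.

(0,0): Delta=-0.1670 Bond=36.7248
(1,0): Delta=-0.6217 Bond=128.5972
(1,1): Delta=-0.0965 Bond=29.3647
(2,0): Delta=0.0000 Bond=74.6269
(2,1): Delta=-0.7182 Bond=196.7436
(2,2): Delta=0.0000 Bond=0.0000
V0=4.3223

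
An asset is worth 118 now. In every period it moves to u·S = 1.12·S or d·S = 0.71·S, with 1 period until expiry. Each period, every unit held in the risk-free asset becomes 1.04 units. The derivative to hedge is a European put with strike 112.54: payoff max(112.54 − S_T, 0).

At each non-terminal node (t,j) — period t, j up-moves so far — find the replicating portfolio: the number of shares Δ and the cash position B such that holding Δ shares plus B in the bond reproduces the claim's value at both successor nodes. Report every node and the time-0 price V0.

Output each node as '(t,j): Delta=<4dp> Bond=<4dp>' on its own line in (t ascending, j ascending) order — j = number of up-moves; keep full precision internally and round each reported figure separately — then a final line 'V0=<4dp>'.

(0,0): Delta=-0.5945 Bond=75.5422
V0=5.3959

The replicating-portfolio and risk-neutral prices coincide; use p* = (1.04−0.71)/(1.12−0.71) = 0.8049 for the latter.
Terminal values V(1,·): V(1,0)=28.7600, V(1,1)=0.0000
Node (0,0) S=118.0000: V=(p*·0.0000+(1−p*)·28.7600)/1.04=5.3959; Δ=(0.0000−28.7600)/(132.1600−83.7800)=-0.5945; B=V−Δ·S=75.5422
Each (Δ,B) replicates both successor values, so the strategy is self-financing and V0 is arbitrage-free.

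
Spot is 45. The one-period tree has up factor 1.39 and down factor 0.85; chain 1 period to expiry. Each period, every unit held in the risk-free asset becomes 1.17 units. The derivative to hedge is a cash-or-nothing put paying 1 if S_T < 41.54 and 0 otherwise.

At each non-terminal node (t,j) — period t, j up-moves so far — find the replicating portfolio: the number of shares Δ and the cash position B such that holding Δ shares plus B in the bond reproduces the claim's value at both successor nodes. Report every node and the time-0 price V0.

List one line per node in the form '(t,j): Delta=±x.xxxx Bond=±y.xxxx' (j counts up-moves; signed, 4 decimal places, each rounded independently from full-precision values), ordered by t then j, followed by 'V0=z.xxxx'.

(0,0): Delta=-0.0412 Bond=2.2001
V0=0.3482

No-arbitrage ⇒ martingale measure with p* = (R−d)/(u−d) = 0.5926.
Payoff layer (t=1): V(1,0)=1.0000, V(1,1)=0.0000
Node (0,0) S=45.0000: V=(p*·0.0000+(1−p*)·1.0000)/1.17=0.3482; Δ=(0.0000−1.0000)/(62.5500−38.2500)=-0.0412; B=V−Δ·S=2.2001
Check: Δ(0,0)·S0 + B(0,0) = 0.3482 = V0.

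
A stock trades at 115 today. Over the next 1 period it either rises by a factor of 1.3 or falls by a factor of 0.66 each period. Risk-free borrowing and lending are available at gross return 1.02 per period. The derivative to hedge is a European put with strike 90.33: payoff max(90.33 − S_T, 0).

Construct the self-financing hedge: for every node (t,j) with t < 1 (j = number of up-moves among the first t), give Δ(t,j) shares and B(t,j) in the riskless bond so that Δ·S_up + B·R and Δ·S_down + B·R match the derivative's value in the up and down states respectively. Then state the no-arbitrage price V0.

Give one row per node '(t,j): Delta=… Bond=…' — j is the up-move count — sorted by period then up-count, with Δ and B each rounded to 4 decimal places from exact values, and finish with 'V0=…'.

No-arbitrage ⇒ martingale measure with p* = (R−d)/(u−d) = 0.5625.
Terminal payoffs: V(1,0)=14.4300, V(1,1)=0.0000
  t=0,j=0: stock 115.0000 → up 149.5000 (V=0.0000), down 75.9000 (V=14.4300). Price 6.1893; hedge Δ=-0.1961, bond B=28.7362.
Each (Δ,B) replicates both successor values, so the strategy is self-financing and V0 is arbitrage-free.

(0,0): Delta=-0.1961 Bond=28.7362
V0=6.1893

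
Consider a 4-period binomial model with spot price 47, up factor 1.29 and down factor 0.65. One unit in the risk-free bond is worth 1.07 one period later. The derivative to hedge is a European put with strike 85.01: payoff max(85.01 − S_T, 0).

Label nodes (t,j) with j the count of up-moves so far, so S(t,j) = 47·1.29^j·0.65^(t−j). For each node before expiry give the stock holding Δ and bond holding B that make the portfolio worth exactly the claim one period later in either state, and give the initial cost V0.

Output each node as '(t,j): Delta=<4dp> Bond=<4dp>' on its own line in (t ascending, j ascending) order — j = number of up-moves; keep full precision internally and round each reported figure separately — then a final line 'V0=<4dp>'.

Risk-neutral probability p* = (R−d)/(u−d) = (1.07−0.65)/(1.29−0.65) = 0.6562.
At expiry t=4: V(4,0)=76.6202, V(4,1)=68.3595, V(4,2)=51.9651, V(4,3)=19.4287, V(4,4)=0.0000
(3,0): S=12.9074. Δ = (V_up−V_dn)/(S_up−S_dn) = (68.3595−76.6202)/(16.6505−8.3898) = -1.0000. V = [p*·68.3595 + (1−p*)·76.6202]/1.07 = 66.5412. B = V − Δ·S = 79.4486.
(3,1): S=25.6162. Δ = (V_up−V_dn)/(S_up−S_dn) = (51.9651−68.3595)/(33.0449−16.6505) = -1.0000. V = [p*·51.9651 + (1−p*)·68.3595]/1.07 = 53.8324. B = V − Δ·S = 79.4486.
(3,2): S=50.8383. Δ = (V_up−V_dn)/(S_up−S_dn) = (19.4287−51.9651)/(65.5813−33.0449) = -1.0000. V = [p*·19.4287 + (1−p*)·51.9651]/1.07 = 28.6103. B = V − Δ·S = 79.4486.
(3,3): S=100.8944. Δ = (V_up−V_dn)/(S_up−S_dn) = (0.0000−19.4287)/(130.1538−65.5813) = -0.3009. V = [p*·0.0000 + (1−p*)·19.4287]/1.07 = 6.2417. B = V − Δ·S = 36.5989.
(2,0): S=19.8575. Δ = (V_up−V_dn)/(S_up−S_dn) = (53.8324−66.5412)/(25.6162−12.9074) = -1.0000. V = [p*·53.8324 + (1−p*)·66.5412]/1.07 = 54.3935. B = V − Δ·S = 74.2510.
(2,1): S=39.4095. Δ = (V_up−V_dn)/(S_up−S_dn) = (28.6103−53.8324)/(50.8383−25.6162) = -1.0000. V = [p*·28.6103 + (1−p*)·53.8324]/1.07 = 34.8415. B = V − Δ·S = 74.2510.
(2,2): S=78.2127. Δ = (V_up−V_dn)/(S_up−S_dn) = (6.2417−28.6103)/(100.8944−50.8383) = -0.4469. V = [p*·6.2417 + (1−p*)·28.6103]/1.07 = 13.0195. B = V − Δ·S = 47.9706.
(1,0): S=30.5500. Δ = (V_up−V_dn)/(S_up−S_dn) = (34.8415−54.3935)/(39.4095−19.8575) = -1.0000. V = [p*·34.8415 + (1−p*)·54.3935]/1.07 = 38.8435. B = V − Δ·S = 69.3935.
(1,1): S=60.6300. Δ = (V_up−V_dn)/(S_up−S_dn) = (13.0195−34.8415)/(78.2127−39.4095) = -0.5624. V = [p*·13.0195 + (1−p*)·34.8415]/1.07 = 19.1784. B = V − Δ·S = 53.2752.
(0,0): S=47.0000. Δ = (V_up−V_dn)/(S_up−S_dn) = (19.1784−38.8435)/(60.6300−30.5500) = -0.6538. V = [p*·19.1784 + (1−p*)·38.8435]/1.07 = 24.2414. B = V − Δ·S = 54.9681.
Each (Δ,B) replicates both successor values, so the strategy is self-financing and V0 is arbitrage-free.

(0,0): Delta=-0.6538 Bond=54.9681
(1,0): Delta=-1.0000 Bond=69.3935
(1,1): Delta=-0.5624 Bond=53.2752
(2,0): Delta=-1.0000 Bond=74.2510
(2,1): Delta=-1.0000 Bond=74.2510
(2,2): Delta=-0.4469 Bond=47.9706
(3,0): Delta=-1.0000 Bond=79.4486
(3,1): Delta=-1.0000 Bond=79.4486
(3,2): Delta=-1.0000 Bond=79.4486
(3,3): Delta=-0.3009 Bond=36.5989
V0=24.2414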